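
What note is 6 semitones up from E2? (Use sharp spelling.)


Step by step:
E2: chromatic position 4 in octave 2 → absolute = 2×12 + 4 = 28
Transpose up 6: 28 + 6 = 34
34 = 2×12 + 10 → A# in octave 2
Result = A#2


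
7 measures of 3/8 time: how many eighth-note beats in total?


Step by step:
Time signature 3/8: the bottom number 8 means the eighth note gets one count
The top number 3 means 3 eighth-note beats per measure
Total = 3 × 7 measures
= 21 eighth-note beats


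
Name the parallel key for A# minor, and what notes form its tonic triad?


Let's work it out.
Parallel keys share the same tonic but differ in mode
A# minor → parallel is A# major
Tonic triad of A# major = A# C## E#
= A# major; triad = A# C## E#


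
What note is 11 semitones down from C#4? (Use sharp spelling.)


Solution.
C#4: chromatic position 1 in octave 4 → absolute = 4×12 + 1 = 49
Transpose down 11: 49 - 11 = 38
38 = 3×12 + 2 → D in octave 3
Result = D3


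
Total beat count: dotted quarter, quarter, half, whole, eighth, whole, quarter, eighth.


Beat values:
  dotted quarter = 1.5 beats
  quarter = 1 beat
  half = 2 beats
  whole = 4 beats
  eighth = 0.5 beats
  whole = 4 beats
  quarter = 1 beat
  eighth = 0.5 beats
Sum = 1.5 + 1 + 2 + 4 + 0.5 + 4 + 1 + 0.5
= 14.5 beats


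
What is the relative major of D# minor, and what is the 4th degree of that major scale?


The relative major shares the key signature and is a minor 3rd above the minor tonic
A minor 3rd above D# is F#
→ relative major of D# minor is F# major
F# major scale: F# G# A# B C# D# E#
= F# major; 4th degree = B


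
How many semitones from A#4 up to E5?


Absolute semitone position = octave×12 + chromatic position
A#4: 4×12 + 10 = 58
E5: 5×12 + 4 = 64
Difference = 64 - 58 = 6
= 6 semitones


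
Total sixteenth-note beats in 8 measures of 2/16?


Working:
Time signature 2/16: the bottom number 16 means the sixteenth note gets one count
The top number 2 means 2 sixteenth-note beats per measure
Total = 2 × 8 measures
= 16 sixteenth-note beats


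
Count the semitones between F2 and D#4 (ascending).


Let's work it out.
Absolute semitone position = octave×12 + chromatic position
F2: 2×12 + 5 = 29
D#4: 4×12 + 3 = 51
Difference = 51 - 29 = 22
= 22 semitones


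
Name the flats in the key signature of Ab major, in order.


Flat major keys: C(0), F(1), Bb(2), Eb(3), Ab(4), Db(5), Gb(6), Cb(7)
Ab major has 4 flats
Order of flats: Bb Eb Ab Db Gb Cb Fb → first 4: Bb, Eb, Ab, Db
= Bb, Eb, Ab, Db


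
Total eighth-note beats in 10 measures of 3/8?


Solution.
Time signature 3/8: the bottom number 8 means the eighth note gets one count
The top number 3 means 3 eighth-note beats per measure
Total = 3 × 10 measures
= 30 eighth-note beats


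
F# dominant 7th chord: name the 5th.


Solution.
Dominant 7th chord = root + major 3rd + perfect 5th + minor 7th
Seventh chords stack in thirds, so the letter names are F-A-C-E
Root: F#
Major 3rd above F#: A#
Perfect 5th above F#: C#
Minor 7th above F#: E
The 5th = C#


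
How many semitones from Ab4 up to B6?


Solution.
Absolute semitone position = octave×12 + chromatic position
Ab4: 4×12 + 8 = 56
B6: 6×12 + 11 = 83
Difference = 83 - 56 = 27
= 27 semitones


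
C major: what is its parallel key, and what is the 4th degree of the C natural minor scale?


Parallel keys share the same tonic but differ in mode
C major → parallel is C minor
C natural minor scale: C D Eb F G Ab Bb
= C minor; 4th degree = F


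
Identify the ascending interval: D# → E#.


Let's work it out.
Letter names: D → E spans 2 letter names → a 2nd
Semitones: D# → E# = 2 half-steps
A 2nd of 2 semitones is a major 2nd
= major 2nd


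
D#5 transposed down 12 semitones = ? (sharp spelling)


Let's work it out.
D#5: chromatic position 3 in octave 5 → absolute = 5×12 + 3 = 63
Transpose down 12: 63 - 12 = 51
51 = 4×12 + 3 → D# in octave 4
Result = D#4


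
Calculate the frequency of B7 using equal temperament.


f = 440 × 2^(n/12) where n = semitones from A4
B7: 38 semitones from A4
f = 440 × 2^(38/12)
f = 3951.07 Hz


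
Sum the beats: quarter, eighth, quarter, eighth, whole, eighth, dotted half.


Reasoning:
Beat values:
  quarter = 1 beat
  eighth = 0.5 beats
  quarter = 1 beat
  eighth = 0.5 beats
  whole = 4 beats
  eighth = 0.5 beats
  dotted half = 3 beats
Sum = 1 + 0.5 + 1 + 0.5 + 4 + 0.5 + 3
= 10.5 beats


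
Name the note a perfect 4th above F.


A 4th spans 4 letter names, so from F we land on B
A perfect 4th = 5 semitones above F
Spell B at that pitch: Bb
= Bb


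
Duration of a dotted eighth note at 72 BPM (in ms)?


One quarter-note beat = 60000 / BPM = 60000 / 72 ms
Dotted eighth note = 3/4 × quarter note
Duration = 3/4 × 60000 / 72 = 45000 / 72
= 625.0 ms


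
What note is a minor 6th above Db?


Solution.
A 6th spans 6 letter names, so from D we land on B
A minor 6th = 8 semitones above Db
Spell B at that pitch: Bbb
= Bbb


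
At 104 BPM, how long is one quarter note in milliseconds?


Solution.
One quarter-note beat = 60000 / BPM = 60000 / 104 ms
Duration = 60000 / 104
= 576.9 ms


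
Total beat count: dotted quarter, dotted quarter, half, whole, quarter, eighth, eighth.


Solution.
Beat values:
  dotted quarter = 1.5 beats
  dotted quarter = 1.5 beats
  half = 2 beats
  whole = 4 beats
  quarter = 1 beat
  eighth = 0.5 beats
  eighth = 0.5 beats
Sum = 1.5 + 1.5 + 2 + 4 + 1 + 0.5 + 0.5
= 11 beats


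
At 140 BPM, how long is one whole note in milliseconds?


One quarter-note beat = 60000 / BPM = 60000 / 140 ms
Whole note = 4 × quarter note
Duration = 4 × 60000 / 140 = 240000 / 140
= 1714.3 ms


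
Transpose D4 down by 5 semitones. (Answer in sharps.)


Let's work it out.
D4: chromatic position 2 in octave 4 → absolute = 4×12 + 2 = 50
Transpose down 5: 50 - 5 = 45
45 = 3×12 + 9 → A in octave 3
Result = A3


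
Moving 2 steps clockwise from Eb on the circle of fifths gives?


Each clockwise step on the circle of fifths moves up a perfect 5th
From Eb: Eb → Bb → F
= F


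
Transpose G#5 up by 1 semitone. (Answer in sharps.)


Reasoning:
G#5: chromatic position 8 in octave 5 → absolute = 5×12 + 8 = 68
Transpose up 1: 68 + 1 = 69
69 = 5×12 + 9 → A in octave 5
Result = A5


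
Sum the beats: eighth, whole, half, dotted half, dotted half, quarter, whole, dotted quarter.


Working:
Beat values:
  eighth = 0.5 beats
  whole = 4 beats
  half = 2 beats
  dotted half = 3 beats
  dotted half = 3 beats
  quarter = 1 beat
  whole = 4 beats
  dotted quarter = 1.5 beats
Sum = 0.5 + 4 + 2 + 3 + 3 + 1 + 4 + 1.5
= 19 beats


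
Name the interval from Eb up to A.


Let's work it out.
Letter names: E → A spans 4 letter names → a 4th
Semitones: Eb → A = 6 half-steps
A 4th of 6 semitones is an augmented 4th
= augmented 4th


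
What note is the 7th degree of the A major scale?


Working:
Major scale pattern: W-W-H-W-W-W-H (2-2-1-2-2-2-1 semitones)
Starting from A:
  A + 2 semitones → B
  B + 2 semitones → C#
  C# + 1 semitone → D
  D + 2 semitones → E
  E + 2 semitones → F#
  F# + 2 semitones → G#
  G# + 1 semitone → A
Scale: A B C# D E F# G#
Degree 7 = G#


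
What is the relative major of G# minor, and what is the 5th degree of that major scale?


The relative major shares the key signature and is a minor 3rd above the minor tonic
A minor 3rd above G# is B
→ relative major of G# minor is B major
B major scale: B C# D# E F# G# A#
= B major; 5th degree = F#


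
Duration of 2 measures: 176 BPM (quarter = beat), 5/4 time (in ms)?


Quarter-note beat duration = 60000 / 176 ms
Beats per measure (5/4) = 5
One measure = 5 × 60000 / 176 = 300000 / 176 ms
2 measures = 2 × 300000 / 176 = 600000 / 176
= 3409.1 ms


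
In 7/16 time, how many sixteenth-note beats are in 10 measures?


Working:
Time signature 7/16: the bottom number 16 means the sixteenth note gets one count
The top number 7 means 7 sixteenth-note beats per measure
Total = 7 × 10 measures
= 70 sixteenth-note beats


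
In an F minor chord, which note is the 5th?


Reasoning:
Minor triad = root + minor 3rd (3 semitones) + perfect 5th (7 semitones)
A triad on F stacks thirds, so the chord tones use letter names F-A-C
Root: F
Minor 3rd above F: Ab
Perfect 5th above F: C
The 5th = C


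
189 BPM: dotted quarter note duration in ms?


One quarter-note beat = 60000 / BPM = 60000 / 189 ms
Dotted quarter note = 3/2 × quarter note
Duration = 3/2 × 60000 / 189 = 90000 / 189
= 476.2 ms


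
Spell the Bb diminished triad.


Solution.
Diminished triad = root + minor 3rd (3 semitones) + diminished 5th (6 semitones)
A triad on Bb stacks thirds, so the chord tones use letter names B-D-F
Root: Bb
Minor 3rd above Bb: Db
Diminished 5th above Bb: Fb
Chord = Bb Db Fb


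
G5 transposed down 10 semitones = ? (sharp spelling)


G5: chromatic position 7 in octave 5 → absolute = 5×12 + 7 = 67
Transpose down 10: 67 - 10 = 57
57 = 4×12 + 9 → A in octave 4
Result = A4


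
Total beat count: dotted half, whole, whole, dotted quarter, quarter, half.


Step by step:
Beat values:
  dotted half = 3 beats
  whole = 4 beats
  whole = 4 beats
  dotted quarter = 1.5 beats
  quarter = 1 beat
  half = 2 beats
Sum = 3 + 4 + 4 + 1.5 + 1 + 2
= 15.5 beats


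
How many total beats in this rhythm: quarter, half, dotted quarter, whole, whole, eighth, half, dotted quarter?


Solution.
Beat values:
  quarter = 1 beat
  half = 2 beats
  dotted quarter = 1.5 beats
  whole = 4 beats
  whole = 4 beats
  eighth = 0.5 beats
  half = 2 beats
  dotted quarter = 1.5 beats
Sum = 1 + 2 + 1.5 + 4 + 4 + 0.5 + 2 + 1.5
= 16.5 beats


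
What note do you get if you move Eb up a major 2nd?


major 2nd: 2 letter names, 2 semitones
Letter: E + 1 → F
Pitch: Eb + 2 semitones, spelled as an F → F
= F


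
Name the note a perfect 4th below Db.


A 4th spans 4 letter names, so from D we land on A
A perfect 4th = 5 semitones below Db
Spell A at that pitch: Ab
= Ab


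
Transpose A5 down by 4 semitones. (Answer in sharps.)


A5: chromatic position 9 in octave 5 → absolute = 5×12 + 9 = 69
Transpose down 4: 69 - 4 = 65
65 = 5×12 + 5 → F in octave 5
Result = F5


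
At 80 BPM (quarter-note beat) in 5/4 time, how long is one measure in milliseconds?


Quarter-note beat duration = 60000 / 80 ms
Beats per measure (5/4) = 5
One measure = 5 × 60000 / 80 = 300000 / 80 ms
= 3750.0 ms


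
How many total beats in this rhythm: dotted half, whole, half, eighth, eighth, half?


Step by step:
Beat values:
  dotted half = 3 beats
  whole = 4 beats
  half = 2 beats
  eighth = 0.5 beats
  eighth = 0.5 beats
  half = 2 beats
Sum = 3 + 4 + 2 + 0.5 + 0.5 + 2
= 12 beats


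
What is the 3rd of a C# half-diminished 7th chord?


Reasoning:
Half-diminished 7th chord = root + minor 3rd + diminished 5th + minor 7th
Seventh chords stack in thirds, so the letter names are C-E-G-B
Root: C#
Minor 3rd above C#: E
Diminished 5th above C#: G
Minor 7th above C#: B
The 3rd = E


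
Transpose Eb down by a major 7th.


major 7th: 7 letter names, 11 semitones
Letter: E - 6 → F
Pitch: Eb - 11 semitones, spelled as an F → Fb
= Fb


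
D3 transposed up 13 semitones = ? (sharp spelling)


Solution.
D3: chromatic position 2 in octave 3 → absolute = 3×12 + 2 = 38
Transpose up 13: 38 + 13 = 51
51 = 4×12 + 3 → D# in octave 4
Result = D#4


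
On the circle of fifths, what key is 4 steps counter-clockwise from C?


Each counter-clockwise step moves down a perfect 5th (= up a perfect 4th)
From C: C → F → Bb → Eb → Ab
= Ab


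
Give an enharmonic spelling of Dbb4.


Working:
Enharmonic notes sound the same pitch but are spelled with different letter names
Dbb and C name the same pitch class
= C4


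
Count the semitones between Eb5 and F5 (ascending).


Absolute semitone position = octave×12 + chromatic position
Eb5: 5×12 + 3 = 63
F5: 5×12 + 5 = 65
Difference = 65 - 63 = 2
= 2 semitones


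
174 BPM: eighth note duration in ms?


Step by step:
One quarter-note beat = 60000 / BPM = 60000 / 174 ms
Eighth note = 1/2 × quarter note
Duration = 1/2 × 60000 / 174 = 30000 / 174
= 172.4 ms


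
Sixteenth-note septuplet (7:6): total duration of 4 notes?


Let's work it out.
Septuplet: 7 notes occupy the space of 6 sixteenth notes
Space = 6 × 1/4 = 3/2 beats
Each septuplet note = 3/2 / 7 = 3/14 beats
4 notes = 4 × 3/14 = 6/7
= 6/7 beats


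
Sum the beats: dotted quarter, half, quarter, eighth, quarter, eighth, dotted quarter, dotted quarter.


Reasoning:
Beat values:
  dotted quarter = 1.5 beats
  half = 2 beats
  quarter = 1 beat
  eighth = 0.5 beats
  quarter = 1 beat
  eighth = 0.5 beats
  dotted quarter = 1.5 beats
  dotted quarter = 1.5 beats
Sum = 1.5 + 2 + 1 + 0.5 + 1 + 0.5 + 1.5 + 1.5
= 9.5 beats


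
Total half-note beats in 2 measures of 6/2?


Reasoning:
Time signature 6/2: the bottom number 2 means the half note gets one count
The top number 6 means 6 half-note beats per measure
Total = 6 × 2 measures
= 12 half-note beats


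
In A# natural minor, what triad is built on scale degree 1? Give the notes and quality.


Let's work it out.
A# natural minor scale: A# B# C# D# E# F# G#
Diatonic triad on degree 1 stacks scale notes 1, 3, 5: A# C# E#
A#→C# = 3 semitones; A#→E# = 7 semitones → minor triad
= A# C# E# (minor)


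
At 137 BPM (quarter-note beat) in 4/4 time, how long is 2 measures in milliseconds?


Reasoning:
Quarter-note beat duration = 60000 / 137 ms
Beats per measure (4/4) = 4
One measure = 4 × 60000 / 137 = 240000 / 137 ms
2 measures = 2 × 240000 / 137 = 480000 / 137
= 3503.6 ms


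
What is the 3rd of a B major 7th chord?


Major 7th chord = root + major 3rd + perfect 5th + major 7th
Seventh chords stack in thirds, so the letter names are B-D-F-A
Root: B
Major 3rd above B: D#
Perfect 5th above B: F#
Major 7th above B: A#
The 3rd = D#


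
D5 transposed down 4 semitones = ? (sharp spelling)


Reasoning:
D5: chromatic position 2 in octave 5 → absolute = 5×12 + 2 = 62
Transpose down 4: 62 - 4 = 58
58 = 4×12 + 10 → A# in octave 4
Result = A#4


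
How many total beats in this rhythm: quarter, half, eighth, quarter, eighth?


Let's work it out.
Beat values:
  quarter = 1 beat
  half = 2 beats
  eighth = 0.5 beats
  quarter = 1 beat
  eighth = 0.5 beats
Sum = 1 + 2 + 0.5 + 1 + 0.5
= 5 beats


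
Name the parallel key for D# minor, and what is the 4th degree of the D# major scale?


Let's work it out.
Parallel keys share the same tonic but differ in mode
D# minor → parallel is D# major
D# major scale: D# E# F## G# A# B# C##
= D# major; 4th degree = G#


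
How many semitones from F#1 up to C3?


Step by step:
Absolute semitone position = octave×12 + chromatic position
F#1: 1×12 + 6 = 18
C3: 3×12 + 0 = 36
Difference = 36 - 18 = 18
= 18 semitones


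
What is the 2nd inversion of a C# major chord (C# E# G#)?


Reasoning:
Root position: C# E# G#
2nd inversion: move root and 3rd up an octave
Bass note: G#
Notes (bottom to top) = G# C# E#


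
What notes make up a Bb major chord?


Working:
Major triad = root + major 3rd (4 semitones) + perfect 5th (7 semitones)
A triad on Bb stacks thirds, so the chord tones use letter names B-D-F
Root: Bb
Major 3rd above Bb: D
Perfect 5th above Bb: F
Chord = Bb D F


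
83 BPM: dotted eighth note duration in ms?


One quarter-note beat = 60000 / BPM = 60000 / 83 ms
Dotted eighth note = 3/4 × quarter note
Duration = 3/4 × 60000 / 83 = 45000 / 83
= 542.2 ms


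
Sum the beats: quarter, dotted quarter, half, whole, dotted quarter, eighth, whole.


Let's work it out.
Beat values:
  quarter = 1 beat
  dotted quarter = 1.5 beats
  half = 2 beats
  whole = 4 beats
  dotted quarter = 1.5 beats
  eighth = 0.5 beats
  whole = 4 beats
Sum = 1 + 1.5 + 2 + 4 + 1.5 + 0.5 + 4
= 14.5 beats


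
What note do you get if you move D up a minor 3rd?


Let's work it out.
minor 3rd: 3 letter names, 3 semitones
Letter: D + 2 → F
Pitch: D + 3 semitones, spelled as an F → F
= F


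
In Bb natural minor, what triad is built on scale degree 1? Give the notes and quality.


Bb natural minor scale: Bb C Db Eb F Gb Ab
Diatonic triad on degree 1 stacks scale notes 1, 3, 5: Bb Db F
Bb→Db = 3 semitones; Bb→F = 7 semitones → minor triad
= Bb Db F (minor)


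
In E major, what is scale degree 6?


Major scale pattern: W-W-H-W-W-W-H (2-2-1-2-2-2-1 semitones)
Starting from E:
  E + 2 semitones → F#
  F# + 2 semitones → G#
  G# + 1 semitone → A
  A + 2 semitones → B
  B + 2 semitones → C#
  C# + 2 semitones → D#
  D# + 1 semitone → E
Scale: E F# G# A B C# D#
Degree 6 = C#


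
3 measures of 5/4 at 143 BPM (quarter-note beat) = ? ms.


Solution.
Quarter-note beat duration = 60000 / 143 ms
Beats per measure (5/4) = 5
One measure = 5 × 60000 / 143 = 300000 / 143 ms
3 measures = 3 × 300000 / 143 = 900000 / 143
= 6293.7 ms


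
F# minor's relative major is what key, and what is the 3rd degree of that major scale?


Let's work it out.
The relative major shares the key signature and is a minor 3rd above the minor tonic
A minor 3rd above F# is A
→ relative major of F# minor is A major
A major scale: A B C# D E F# G#
= A major; 3rd degree = C#


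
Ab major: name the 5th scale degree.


Solution.
Major scale pattern: W-W-H-W-W-W-H (2-2-1-2-2-2-1 semitones)
Starting from Ab:
  Ab + 2 semitones → Bb
  Bb + 2 semitones → C
  C + 1 semitone → Db
  Db + 2 semitones → Eb
  Eb + 2 semitones → F
  F + 2 semitones → G
  G + 1 semitone → Ab
Scale: Ab Bb C Db Eb F G
Degree 5 = Eb


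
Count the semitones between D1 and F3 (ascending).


Solution.
Absolute semitone position = octave×12 + chromatic position
D1: 1×12 + 2 = 14
F3: 3×12 + 5 = 41
Difference = 41 - 14 = 27
= 27 semitones


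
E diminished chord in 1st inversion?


Let's work it out.
Root position: E G Bb
1st inversion: move root up an octave
Bass note: G
Notes (bottom to top) = G Bb E


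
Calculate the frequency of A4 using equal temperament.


Solution.
f = 440 × 2^(n/12) where n = semitones from A4
A4: 0 semitones from A4
f = 440 × 2^(0/12)
f = 440.00 Hz


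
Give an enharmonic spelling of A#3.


Reasoning:
Enharmonic notes sound the same pitch but are spelled with different letter names
A# and Bb name the same pitch class
= Bb3


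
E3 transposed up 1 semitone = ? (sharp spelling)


Solution.
E3: chromatic position 4 in octave 3 → absolute = 3×12 + 4 = 40
Transpose up 1: 40 + 1 = 41
41 = 3×12 + 5 → F in octave 3
Result = F3


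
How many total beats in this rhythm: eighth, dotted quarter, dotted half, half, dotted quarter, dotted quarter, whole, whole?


Step by step:
Beat values:
  eighth = 0.5 beats
  dotted quarter = 1.5 beats
  dotted half = 3 beats
  half = 2 beats
  dotted quarter = 1.5 beats
  dotted quarter = 1.5 beats
  whole = 4 beats
  whole = 4 beats
Sum = 0.5 + 1.5 + 3 + 2 + 1.5 + 1.5 + 4 + 4
= 18 beats


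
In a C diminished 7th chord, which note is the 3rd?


Reasoning:
Diminished 7th chord = root + minor 3rd + diminished 5th + diminished 7th
Seventh chords stack in thirds, so the letter names are C-E-G-B
Root: C
Minor 3rd above C: Eb
Diminished 5th above C: Gb
Diminished 7th above C: Bbb
The 3rd = Eb


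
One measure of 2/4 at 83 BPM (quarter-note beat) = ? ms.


Reasoning:
Quarter-note beat duration = 60000 / 83 ms
Beats per measure (2/4) = 2
One measure = 2 × 60000 / 83 = 120000 / 83 ms
= 1445.8 ms


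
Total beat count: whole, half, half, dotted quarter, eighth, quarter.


Beat values:
  whole = 4 beats
  half = 2 beats
  half = 2 beats
  dotted quarter = 1.5 beats
  eighth = 0.5 beats
  quarter = 1 beat
Sum = 4 + 2 + 2 + 1.5 + 0.5 + 1
= 11 beats


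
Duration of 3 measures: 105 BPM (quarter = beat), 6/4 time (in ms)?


Solution.
Quarter-note beat duration = 60000 / 105 ms
Beats per measure (6/4) = 6
One measure = 6 × 60000 / 105 = 360000 / 105 ms
3 measures = 3 × 360000 / 105 = 1080000 / 105
= 10285.7 ms


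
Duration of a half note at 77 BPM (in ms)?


One quarter-note beat = 60000 / BPM = 60000 / 77 ms
Half note = 2 × quarter note
Duration = 2 × 60000 / 77 = 120000 / 77
= 1558.4 ms


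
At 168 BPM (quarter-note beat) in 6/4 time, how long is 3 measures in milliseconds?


Step by step:
Quarter-note beat duration = 60000 / 168 ms
Beats per measure (6/4) = 6
One measure = 6 × 60000 / 168 = 360000 / 168 ms
3 measures = 3 × 360000 / 168 = 1080000 / 168
= 6428.6 ms


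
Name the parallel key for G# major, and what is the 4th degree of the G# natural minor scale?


Solution.
Parallel keys share the same tonic but differ in mode
G# major → parallel is G# minor
G# natural minor scale: G# A# B C# D# E F#
= G# minor; 4th degree = C#


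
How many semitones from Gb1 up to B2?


Reasoning:
Absolute semitone position = octave×12 + chromatic position
Gb1: 1×12 + 6 = 18
B2: 2×12 + 11 = 35
Difference = 35 - 18 = 17
= 17 semitones


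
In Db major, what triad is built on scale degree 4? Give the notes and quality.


Solution.
Db major scale: Db Eb F Gb Ab Bb C
Diatonic triad on degree 4 stacks scale notes 4, 6, 1: Gb Bb Db
Gb→Bb = 4 semitones; Gb→Db = 7 semitones → major triad
= Gb Bb Db (major)


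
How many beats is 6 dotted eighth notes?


Working:
Base eighth note = 1/2 beats
Dot 1 adds half the previous value: +1/4
One dotted eighth = 1/2 + 1/4 = 3/4
6 of them = 6 × 3/4 = 9/2
= 9/2 beats


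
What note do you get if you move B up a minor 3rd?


minor 3rd: 3 letter names, 3 semitones
Letter: B + 2 → D
Pitch: B + 3 semitones, spelled as a D → D
= D


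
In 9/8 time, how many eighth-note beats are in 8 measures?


Step by step:
Time signature 9/8: the bottom number 8 means the eighth note gets one count
The top number 9 means 9 eighth-note beats per measure
Total = 9 × 8 measures
= 72 eighth-note beats


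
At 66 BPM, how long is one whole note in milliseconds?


Solution.
One quarter-note beat = 60000 / BPM = 60000 / 66 ms
Whole note = 4 × quarter note
Duration = 4 × 60000 / 66 = 240000 / 66
= 3636.4 ms


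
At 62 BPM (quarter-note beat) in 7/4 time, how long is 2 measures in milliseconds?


Working:
Quarter-note beat duration = 60000 / 62 ms
Beats per measure (7/4) = 7
One measure = 7 × 60000 / 62 = 420000 / 62 ms
2 measures = 2 × 420000 / 62 = 840000 / 62
= 13548.4 ms


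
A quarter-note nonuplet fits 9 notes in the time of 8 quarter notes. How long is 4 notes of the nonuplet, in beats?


Reasoning:
Nonuplet: 9 notes occupy the space of 8 quarter notes
Space = 8 × 1 = 8 beats
Each nonuplet note = 8 / 9 = 8/9 beats
4 notes = 4 × 8/9 = 32/9
= 32/9 beats


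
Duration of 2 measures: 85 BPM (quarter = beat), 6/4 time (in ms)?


Let's work it out.
Quarter-note beat duration = 60000 / 85 ms
Beats per measure (6/4) = 6
One measure = 6 × 60000 / 85 = 360000 / 85 ms
2 measures = 2 × 360000 / 85 = 720000 / 85
= 8470.6 ms


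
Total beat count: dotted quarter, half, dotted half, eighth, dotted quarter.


Solution.
Beat values:
  dotted quarter = 1.5 beats
  half = 2 beats
  dotted half = 3 beats
  eighth = 0.5 beats
  dotted quarter = 1.5 beats
Sum = 1.5 + 2 + 3 + 0.5 + 1.5
= 8.5 beats


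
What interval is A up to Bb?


Let's work it out.
Letter names: A → B spans 2 letter names → a 2nd
Semitones: A → Bb = 1 half-step
A 2nd of 1 semitone is a minor 2nd
= minor 2nd


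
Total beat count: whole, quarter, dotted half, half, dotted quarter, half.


Beat values:
  whole = 4 beats
  quarter = 1 beat
  dotted half = 3 beats
  half = 2 beats
  dotted quarter = 1.5 beats
  half = 2 beats
Sum = 4 + 1 + 3 + 2 + 1.5 + 2
= 13.5 beats


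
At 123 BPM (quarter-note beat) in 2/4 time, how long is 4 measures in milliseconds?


Let's work it out.
Quarter-note beat duration = 60000 / 123 ms
Beats per measure (2/4) = 2
One measure = 2 × 60000 / 123 = 120000 / 123 ms
4 measures = 4 × 120000 / 123 = 480000 / 123
= 3902.4 ms


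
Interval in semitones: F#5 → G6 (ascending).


Solution.
Absolute semitone position = octave×12 + chromatic position
F#5: 5×12 + 6 = 66
G6: 6×12 + 7 = 79
Difference = 79 - 66 = 13
= 13 semitones


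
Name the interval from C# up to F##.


Let's work it out.
Letter names: C → F spans 4 letter names → a 4th
Semitones: C# → F## = 6 half-steps
A 4th of 6 semitones is an augmented 4th
= augmented 4th


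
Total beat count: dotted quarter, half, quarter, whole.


Working:
Beat values:
  dotted quarter = 1.5 beats
  half = 2 beats
  quarter = 1 beat
  whole = 4 beats
Sum = 1.5 + 2 + 1 + 4
= 8.5 beats


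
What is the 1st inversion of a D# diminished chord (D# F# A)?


Solution.
Root position: D# F# A
1st inversion: move root up an octave
Bass note: F#
Notes (bottom to top) = F# A D#


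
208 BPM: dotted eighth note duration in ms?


One quarter-note beat = 60000 / BPM = 60000 / 208 ms
Dotted eighth note = 3/4 × quarter note
Duration = 3/4 × 60000 / 208 = 45000 / 208
= 216.3 ms


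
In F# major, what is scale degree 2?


Working:
Major scale pattern: W-W-H-W-W-W-H (2-2-1-2-2-2-1 semitones)
Starting from F#:
  F# + 2 semitones → G#
  G# + 2 semitones → A#
  A# + 1 semitone → B
  B + 2 semitones → C#
  C# + 2 semitones → D#
  D# + 2 semitones → E#
  E# + 1 semitone → F#
Scale: F# G# A# B C# D# E#
Degree 2 = G#


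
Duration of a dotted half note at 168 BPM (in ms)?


Reasoning:
One quarter-note beat = 60000 / BPM = 60000 / 168 ms
Dotted half note = 3 × quarter note
Duration = 3 × 60000 / 168 = 180000 / 168
= 1071.4 ms


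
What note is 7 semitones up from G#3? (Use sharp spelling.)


G#3: chromatic position 8 in octave 3 → absolute = 3×12 + 8 = 44
Transpose up 7: 44 + 7 = 51
51 = 4×12 + 3 → D# in octave 4
Result = D#4


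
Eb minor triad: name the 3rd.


Let's work it out.
Minor triad = root + minor 3rd (3 semitones) + perfect 5th (7 semitones)
A triad on Eb stacks thirds, so the chord tones use letter names E-G-B
Root: Eb
Minor 3rd above Eb: Gb
Perfect 5th above Eb: Bb
The 3rd = Gb


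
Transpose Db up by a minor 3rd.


minor 3rd: 3 letter names, 3 semitones
Letter: D + 2 → F
Pitch: Db + 3 semitones, spelled as an F → Fb
= Fb


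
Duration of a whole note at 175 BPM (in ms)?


Step by step:
One quarter-note beat = 60000 / BPM = 60000 / 175 ms
Whole note = 4 × quarter note
Duration = 4 × 60000 / 175 = 240000 / 175
= 1371.4 ms


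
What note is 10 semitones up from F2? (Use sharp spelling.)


Step by step:
F2: chromatic position 5 in octave 2 → absolute = 2×12 + 5 = 29
Transpose up 10: 29 + 10 = 39
39 = 3×12 + 3 → D# in octave 3
Result = D#3


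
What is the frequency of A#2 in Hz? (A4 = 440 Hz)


f = 440 × 2^(n/12) where n = semitones from A4
A#2: -23 semitones from A4
f = 440 × 2^(-23/12)
f = 116.54 Hz


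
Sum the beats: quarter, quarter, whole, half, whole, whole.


Beat values:
  quarter = 1 beat
  quarter = 1 beat
  whole = 4 beats
  half = 2 beats
  whole = 4 beats
  whole = 4 beats
Sum = 1 + 1 + 4 + 2 + 4 + 4
= 16 beats


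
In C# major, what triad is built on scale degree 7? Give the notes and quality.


Step by step:
C# major scale: C# D# E# F# G# A# B#
Diatonic triad on degree 7 stacks scale notes 7, 2, 4: B# D# F#
B#→D# = 3 semitones; B#→F# = 6 semitones → diminished triad
= B# D# F# (diminished)


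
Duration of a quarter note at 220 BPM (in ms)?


One quarter-note beat = 60000 / BPM = 60000 / 220 ms
Duration = 60000 / 220
= 272.7 ms


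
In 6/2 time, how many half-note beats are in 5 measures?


Working:
Time signature 6/2: the bottom number 2 means the half note gets one count
The top number 6 means 6 half-note beats per measure
Total = 6 × 5 measures
= 30 half-note beats


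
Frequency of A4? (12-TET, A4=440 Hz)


f = 440 × 2^(n/12) where n = semitones from A4
A4: 0 semitones from A4
f = 440 × 2^(0/12)
f = 440.00 Hz


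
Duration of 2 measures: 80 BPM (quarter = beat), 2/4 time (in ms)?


Solution.
Quarter-note beat duration = 60000 / 80 ms
Beats per measure (2/4) = 2
One measure = 2 × 60000 / 80 = 120000 / 80 ms
2 measures = 2 × 120000 / 80 = 240000 / 80
= 3000.0 ms


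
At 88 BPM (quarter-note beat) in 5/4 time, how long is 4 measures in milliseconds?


Let's work it out.
Quarter-note beat duration = 60000 / 88 ms
Beats per measure (5/4) = 5
One measure = 5 × 60000 / 88 = 300000 / 88 ms
4 measures = 4 × 300000 / 88 = 1200000 / 88
= 13636.4 ms


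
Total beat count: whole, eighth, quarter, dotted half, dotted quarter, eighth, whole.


Beat values:
  whole = 4 beats
  eighth = 0.5 beats
  quarter = 1 beat
  dotted half = 3 beats
  dotted quarter = 1.5 beats
  eighth = 0.5 beats
  whole = 4 beats
Sum = 4 + 0.5 + 1 + 3 + 1.5 + 0.5 + 4
= 14.5 beats


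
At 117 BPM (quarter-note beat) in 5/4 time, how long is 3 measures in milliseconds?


Let's work it out.
Quarter-note beat duration = 60000 / 117 ms
Beats per measure (5/4) = 5
One measure = 5 × 60000 / 117 = 300000 / 117 ms
3 measures = 3 × 300000 / 117 = 900000 / 117
= 7692.3 ms


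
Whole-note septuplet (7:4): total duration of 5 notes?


Working:
Septuplet: 7 notes occupy the space of 4 whole notes
Space = 4 × 4 = 16 beats
Each septuplet note = 16 / 7 = 16/7 beats
5 notes = 5 × 16/7 = 80/7
= 80/7 beats


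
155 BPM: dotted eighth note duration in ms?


Step by step:
One quarter-note beat = 60000 / BPM = 60000 / 155 ms
Dotted eighth note = 3/4 × quarter note
Duration = 3/4 × 60000 / 155 = 45000 / 155
= 290.3 ms


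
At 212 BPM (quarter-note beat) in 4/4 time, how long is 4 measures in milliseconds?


Reasoning:
Quarter-note beat duration = 60000 / 212 ms
Beats per measure (4/4) = 4
One measure = 4 × 60000 / 212 = 240000 / 212 ms
4 measures = 4 × 240000 / 212 = 960000 / 212
= 4528.3 ms


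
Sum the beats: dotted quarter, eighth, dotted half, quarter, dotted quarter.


Beat values:
  dotted quarter = 1.5 beats
  eighth = 0.5 beats
  dotted half = 3 beats
  quarter = 1 beat
  dotted quarter = 1.5 beats
Sum = 1.5 + 0.5 + 3 + 1 + 1.5
= 7.5 beats


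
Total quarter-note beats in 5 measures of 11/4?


Time signature 11/4: the bottom number 4 means the quarter note gets one count
The top number 11 means 11 quarter-note beats per measure
Total = 11 × 5 measures
= 55 quarter-note beats


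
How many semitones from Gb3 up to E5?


Reasoning:
Absolute semitone position = octave×12 + chromatic position
Gb3: 3×12 + 6 = 42
E5: 5×12 + 4 = 64
Difference = 64 - 42 = 22
= 22 semitones


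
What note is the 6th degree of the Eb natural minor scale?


Step by step:
Natural minor scale pattern: W-H-W-W-H-W-W (2-1-2-2-1-2-2 semitones)
Starting from Eb:
  Eb + 2 semitones → F
  F + 1 semitone → Gb
  Gb + 2 semitones → Ab
  Ab + 2 semitones → Bb
  Bb + 1 semitone → Cb
  Cb + 2 semitones → Db
  Db + 2 semitones → Eb
Scale: Eb F Gb Ab Bb Cb Db
Degree 6 = Cb


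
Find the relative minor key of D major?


Working:
The relative minor shares the major's key signature and starts on its 6th degree
6th degree = a major 6th above the tonic; a major 6th above D is B
→ relative minor of D major is B minor
= B minor


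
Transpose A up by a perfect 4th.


Let's work it out.
perfect 4th: 4 letter names, 5 semitones
Letter: A + 3 → D
Pitch: A + 5 semitones, spelled as a D → D
= D


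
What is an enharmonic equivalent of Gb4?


Step by step:
Enharmonic notes sound the same pitch but are spelled with different letter names
Gb and F# name the same pitch class
= F#4


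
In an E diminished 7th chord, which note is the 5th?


Solution.
Diminished 7th chord = root + minor 3rd + diminished 5th + diminished 7th
Seventh chords stack in thirds, so the letter names are E-G-B-D
Root: E
Minor 3rd above E: G
Diminished 5th above E: Bb
Diminished 7th above E: Db
The 5th = Bb


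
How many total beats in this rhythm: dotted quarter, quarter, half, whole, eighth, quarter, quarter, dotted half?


Step by step:
Beat values:
  dotted quarter = 1.5 beats
  quarter = 1 beat
  half = 2 beats
  whole = 4 beats
  eighth = 0.5 beats
  quarter = 1 beat
  quarter = 1 beat
  dotted half = 3 beats
Sum = 1.5 + 1 + 2 + 4 + 0.5 + 1 + 1 + 3
= 14 beats


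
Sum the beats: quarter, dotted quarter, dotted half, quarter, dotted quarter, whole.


Reasoning:
Beat values:
  quarter = 1 beat
  dotted quarter = 1.5 beats
  dotted half = 3 beats
  quarter = 1 beat
  dotted quarter = 1.5 beats
  whole = 4 beats
Sum = 1 + 1.5 + 3 + 1 + 1.5 + 4
= 12 beats


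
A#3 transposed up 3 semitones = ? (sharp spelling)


A#3: chromatic position 10 in octave 3 → absolute = 3×12 + 10 = 46
Transpose up 3: 46 + 3 = 49
49 = 4×12 + 1 → C# in octave 4
Result = C#4


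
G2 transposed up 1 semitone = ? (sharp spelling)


Working:
G2: chromatic position 7 in octave 2 → absolute = 2×12 + 7 = 31
Transpose up 1: 31 + 1 = 32
32 = 2×12 + 8 → G# in octave 2
Result = G#2


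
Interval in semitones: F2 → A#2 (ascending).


Step by step:
Absolute semitone position = octave×12 + chromatic position
F2: 2×12 + 5 = 29
A#2: 2×12 + 10 = 34
Difference = 34 - 29 = 5
= 5 semitones


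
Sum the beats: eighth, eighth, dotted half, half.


Step by step:
Beat values:
  eighth = 0.5 beats
  eighth = 0.5 beats
  dotted half = 3 beats
  half = 2 beats
Sum = 0.5 + 0.5 + 3 + 2
= 6 beats


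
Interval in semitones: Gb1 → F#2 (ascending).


Absolute semitone position = octave×12 + chromatic position
Gb1: 1×12 + 6 = 18
F#2: 2×12 + 6 = 30
Difference = 30 - 18 = 12
= 12 semitones


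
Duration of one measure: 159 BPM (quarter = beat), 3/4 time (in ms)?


Step by step:
Quarter-note beat duration = 60000 / 159 ms
Beats per measure (3/4) = 3
One measure = 3 × 60000 / 159 = 180000 / 159 ms
= 1132.1 ms


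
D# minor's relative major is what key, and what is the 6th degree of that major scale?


Working:
The relative major shares the key signature and is a minor 3rd above the minor tonic
A minor 3rd above D# is F#
→ relative major of D# minor is F# major
F# major scale: F# G# A# B C# D# E#
= F# major; 6th degree = D#


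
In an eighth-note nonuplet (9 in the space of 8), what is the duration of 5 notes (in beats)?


Reasoning:
Nonuplet: 9 notes occupy the space of 8 eighth notes
Space = 8 × 1/2 = 4 beats
Each nonuplet note = 4 / 9 = 4/9 beats
5 notes = 5 × 4/9 = 20/9
= 20/9 beats


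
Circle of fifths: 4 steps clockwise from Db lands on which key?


Let's work it out.
Each clockwise step on the circle of fifths moves up a perfect 5th
From Db: Db → Ab → Eb → Bb → F
= F


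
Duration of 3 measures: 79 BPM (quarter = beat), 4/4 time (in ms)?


Reasoning:
Quarter-note beat duration = 60000 / 79 ms
Beats per measure (4/4) = 4
One measure = 4 × 60000 / 79 = 240000 / 79 ms
3 measures = 3 × 240000 / 79 = 720000 / 79
= 9113.9 ms


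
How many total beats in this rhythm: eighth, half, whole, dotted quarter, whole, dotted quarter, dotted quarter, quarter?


Let's work it out.
Beat values:
  eighth = 0.5 beats
  half = 2 beats
  whole = 4 beats
  dotted quarter = 1.5 beats
  whole = 4 beats
  dotted quarter = 1.5 beats
  dotted quarter = 1.5 beats
  quarter = 1 beat
Sum = 0.5 + 2 + 4 + 1.5 + 4 + 1.5 + 1.5 + 1
= 16 beats


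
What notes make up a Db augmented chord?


Let's work it out.
Augmented triad = root + major 3rd (4 semitones) + augmented 5th (8 semitones)
A triad on Db stacks thirds, so the chord tones use letter names D-F-A
Root: Db
Major 3rd above Db: F
Augmented 5th above Db: A
Chord = Db F A


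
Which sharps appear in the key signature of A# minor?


Sharp minor keys follow the circle of fifths: A(0), E(1), B(2), F#(3), C#(4), G#(5), D#(6), A#(7)
A# minor has 7 sharps
Order of sharps: F# C# G# D# A# E# B# → first 7: F#, C#, G#, D#, A#, E#, B#
= F#, C#, G#, D#, A#, E#, B#


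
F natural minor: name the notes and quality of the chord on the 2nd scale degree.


Working:
F natural minor scale: F G Ab Bb C Db Eb
Diatonic triad on degree 2 stacks scale notes 2, 4, 6: G Bb Db
G→Bb = 3 semitones; G→Db = 6 semitones → diminished triad
= G Bb Db (diminished)


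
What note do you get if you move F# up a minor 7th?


minor 7th: 7 letter names, 10 semitones
Letter: F + 6 → E
Pitch: F# + 10 semitones, spelled as an E → E
= E


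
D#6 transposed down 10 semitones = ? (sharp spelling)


Solution.
D#6: chromatic position 3 in octave 6 → absolute = 6×12 + 3 = 75
Transpose down 10: 75 - 10 = 65
65 = 5×12 + 5 → F in octave 5
Result = F5


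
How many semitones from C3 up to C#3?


Step by step:
Absolute semitone position = octave×12 + chromatic position
C3: 3×12 + 0 = 36
C#3: 3×12 + 1 = 37
Difference = 37 - 36 = 1
= 1 semitone


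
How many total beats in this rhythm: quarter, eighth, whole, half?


Let's work it out.
Beat values:
  quarter = 1 beat
  eighth = 0.5 beats
  whole = 4 beats
  half = 2 beats
Sum = 1 + 0.5 + 4 + 2
= 7.5 beats


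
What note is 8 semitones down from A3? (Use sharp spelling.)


Step by step:
A3: chromatic position 9 in octave 3 → absolute = 3×12 + 9 = 45
Transpose down 8: 45 - 8 = 37
37 = 3×12 + 1 → C# in octave 3
Result = C#3


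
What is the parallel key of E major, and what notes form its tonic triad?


Solution.
Parallel keys share the same tonic but differ in mode
E major → parallel is E minor
Tonic triad of E minor = E G B
= E minor; triad = E G B


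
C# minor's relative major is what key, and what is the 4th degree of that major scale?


Step by step:
The relative major shares the key signature and is a minor 3rd above the minor tonic
A minor 3rd above C# is E
→ relative major of C# minor is E major
E major scale: E F# G# A B C# D#
= E major; 4th degree = A


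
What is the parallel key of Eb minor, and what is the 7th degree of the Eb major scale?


Parallel keys share the same tonic but differ in mode
Eb minor → parallel is Eb major
Eb major scale: Eb F G Ab Bb C D
= Eb major; 7th degree = D


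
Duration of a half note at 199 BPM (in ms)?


Working:
One quarter-note beat = 60000 / BPM = 60000 / 199 ms
Half note = 2 × quarter note
Duration = 2 × 60000 / 199 = 120000 / 199
= 603.0 ms


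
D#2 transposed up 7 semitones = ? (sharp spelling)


D#2: chromatic position 3 in octave 2 → absolute = 2×12 + 3 = 27
Transpose up 7: 27 + 7 = 34
34 = 2×12 + 10 → A# in octave 2
Result = A#2


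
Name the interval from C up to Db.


Letter names: C → D spans 2 letter names → a 2nd
Semitones: C → Db = 1 half-step
A 2nd of 1 semitone is a minor 2nd
= minor 2nd


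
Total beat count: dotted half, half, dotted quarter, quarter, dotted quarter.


Let's work it out.
Beat values:
  dotted half = 3 beats
  half = 2 beats
  dotted quarter = 1.5 beats
  quarter = 1 beat
  dotted quarter = 1.5 beats
Sum = 3 + 2 + 1.5 + 1 + 1.5
= 9 beats


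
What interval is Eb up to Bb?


Working:
Letter names: E → B spans 5 letter names → a 5th
Semitones: Eb → Bb = 7 half-steps
A 5th of 7 semitones is a perfect 5th
= perfect 5th


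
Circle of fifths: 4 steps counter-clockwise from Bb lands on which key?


Reasoning:
Each counter-clockwise step moves down a perfect 5th (= up a perfect 4th)
From Bb: Bb → Eb → Ab → Db → F#/Gb
= F#/Gb


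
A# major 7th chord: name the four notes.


Working:
Major 7th chord = root + major 3rd + perfect 5th + major 7th
Seventh chords stack in thirds, so the letter names are A-C-E-G
Root: A#
Major 3rd above A#: C##
Perfect 5th above A#: E#
Major 7th above A#: G##
Chord = A# C## E# G##
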